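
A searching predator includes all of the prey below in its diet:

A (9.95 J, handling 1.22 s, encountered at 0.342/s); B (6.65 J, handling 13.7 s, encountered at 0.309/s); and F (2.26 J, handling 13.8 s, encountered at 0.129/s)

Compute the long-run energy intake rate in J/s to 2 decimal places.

Energy encountered per unit search time: 0.342×9.95 + 0.309×6.65 + 0.129×2.26 = 5.749 J/s.
Handling time per unit search time: 0.342×1.22 + 0.309×13.7 + 0.129×13.8 = 6.431.
Rate = 5.749/(1 + 6.431) = 0.7737 J/s.

0.77 J/s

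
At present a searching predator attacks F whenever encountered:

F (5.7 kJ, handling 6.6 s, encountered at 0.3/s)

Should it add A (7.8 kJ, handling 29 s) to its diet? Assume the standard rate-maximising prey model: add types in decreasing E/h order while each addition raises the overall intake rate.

No

Intake rate on the current diet: R = (0.3×5.7) / (1 + 0.3×6.6) = 1.71/2.98 = 0.5738 kJ/s.
A: E/h = 7.8/29 = 0.269 kJ/s.
0.269 < 0.5738, so adding A would lower the average — exclude it.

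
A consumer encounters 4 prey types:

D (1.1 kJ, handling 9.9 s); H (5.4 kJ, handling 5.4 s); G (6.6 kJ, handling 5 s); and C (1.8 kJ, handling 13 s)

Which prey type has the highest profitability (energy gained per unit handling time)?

G

In descending order of E/h:
G: 6.6/5 = 1.32 kJ/s
H: 5.4/5.4 = 1 kJ/s
C: 1.8/13 = 0.138 kJ/s
D: 1.1/9.9 = 0.111 kJ/s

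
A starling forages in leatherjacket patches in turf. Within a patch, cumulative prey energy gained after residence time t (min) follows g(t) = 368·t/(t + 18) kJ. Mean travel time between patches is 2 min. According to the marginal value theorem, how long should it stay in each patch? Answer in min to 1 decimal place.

Maximise g(t)/(T+t): set derivative to zero → g'(t)(T+t) = g(t).
g'(t) = 368·18/(t + 18)². Setting 368·18/(t+18)² = 368t/[(t+18)(2+t)] gives 18(2+t) = t(t+18), so t² = 18×2 = 36.
t* = √36 = 6 min.

6.0 min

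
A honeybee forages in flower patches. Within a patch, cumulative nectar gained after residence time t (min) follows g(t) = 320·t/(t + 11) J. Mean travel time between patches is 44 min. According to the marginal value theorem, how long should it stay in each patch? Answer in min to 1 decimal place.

Optimal t* satisfies g'(t*) = g(t*)/(T + t*).
g'(t) = 320·11/(t + 11)². Setting 320·11/(t+11)² = 320t/[(t+11)(44+t)] gives 11(44+t) = t(t+11), so t² = 11×44 = 484.
t* = √484 = 22 min.

22.0 min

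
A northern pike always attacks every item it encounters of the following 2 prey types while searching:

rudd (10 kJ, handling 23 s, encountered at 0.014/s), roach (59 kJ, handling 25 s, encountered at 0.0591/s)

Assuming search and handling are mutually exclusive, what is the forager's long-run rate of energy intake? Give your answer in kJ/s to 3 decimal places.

1.296 kJ/s

Energy encountered per unit search time: 0.014×10 + 0.0591×59 = 3.627 kJ/s.
Handling time per unit search time: 0.014×23 + 0.0591×25 = 1.8.
Rate = 3.627/(1 + 1.8) = 1.296 kJ/s.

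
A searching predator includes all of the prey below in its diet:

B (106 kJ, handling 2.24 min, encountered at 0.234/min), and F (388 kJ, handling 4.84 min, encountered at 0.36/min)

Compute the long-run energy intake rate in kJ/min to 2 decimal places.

R = Σλ_iE_i / (1 + Σλ_ih_i)
Numerator: 0.234×106 + 0.36×388 = 164.5
Denominator: 1 + 0.234×2.24 + 0.36×4.84 = 3.267
R = 164.5/3.267 = 50.35 kJ/min

50.35 kJ/min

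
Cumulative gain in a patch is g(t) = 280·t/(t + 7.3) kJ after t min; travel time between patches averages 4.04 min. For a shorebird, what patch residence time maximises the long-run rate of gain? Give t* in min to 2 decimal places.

Optimal t* satisfies g'(t*) = g(t*)/(T + t*).
g'(t) = 280·7.3/(t + 7.3)². Setting 280·7.3/(t+7.3)² = 280t/[(t+7.3)(4.04+t)] gives 7.3(4.04+t) = t(t+7.3), so t² = 7.3×4.04 = 29.49.
t* = √29.49 = 5.431 min.

5.43 min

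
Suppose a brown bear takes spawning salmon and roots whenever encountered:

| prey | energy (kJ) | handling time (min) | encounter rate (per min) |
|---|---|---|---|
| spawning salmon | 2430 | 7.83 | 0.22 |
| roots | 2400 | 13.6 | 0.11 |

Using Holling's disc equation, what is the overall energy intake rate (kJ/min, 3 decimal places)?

R = (0.22×2430 + 0.11×2400) / (1 + 0.22×7.83 + 0.11×13.6) = 798.6/4.219 = 189.3 kJ/min.

189.305 kJ/min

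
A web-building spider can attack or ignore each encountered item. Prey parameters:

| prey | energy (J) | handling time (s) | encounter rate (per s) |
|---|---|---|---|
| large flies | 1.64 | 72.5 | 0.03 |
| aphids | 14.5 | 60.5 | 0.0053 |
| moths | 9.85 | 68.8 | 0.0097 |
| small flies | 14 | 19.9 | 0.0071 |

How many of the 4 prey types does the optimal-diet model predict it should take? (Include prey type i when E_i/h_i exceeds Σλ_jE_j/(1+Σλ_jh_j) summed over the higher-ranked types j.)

Profitabilities (E/h, J/s): small flies 0.704, aphids 0.24, moths 0.143, large flies 0.0226. Add prey in this order while the next type's profitability exceeds the intake rate on those already taken.
Rate on top 1: 0.08709. aphids: 0.24 > 0.08709 → include.
Rate on top 2: 0.1206. moths: 0.143 > 0.1206 → include.
Rate on top 3: 0.1276. large flies: 0.0226 < 0.1276 → exclude; stop.
Optimal diet: small flies, aphids, moths — 3 of 4 types.

3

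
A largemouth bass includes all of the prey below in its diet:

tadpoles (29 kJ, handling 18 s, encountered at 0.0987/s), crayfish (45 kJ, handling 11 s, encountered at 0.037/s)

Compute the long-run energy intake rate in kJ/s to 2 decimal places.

R = (0.0987×29 + 0.037×45) / (1 + 0.0987×18 + 0.037×11) = 4.527/3.184 = 1.422 kJ/s.

1.42 kJ/s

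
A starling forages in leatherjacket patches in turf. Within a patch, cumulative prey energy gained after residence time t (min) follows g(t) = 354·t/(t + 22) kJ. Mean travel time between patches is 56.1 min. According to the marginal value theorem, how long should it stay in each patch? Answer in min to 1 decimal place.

35.1 min

By the marginal value theorem, leave when the instantaneous gain rate g'(t) equals the habitat-wide average g(t)/(T + t).
g'(t) = 354·22/(t + 22)². Setting 354·22/(t+22)² = 354t/[(t+22)(56.1+t)] gives 22(56.1+t) = t(t+22), so t² = 22×56.1 = 1234.
t* = √1234 = 35.13 min.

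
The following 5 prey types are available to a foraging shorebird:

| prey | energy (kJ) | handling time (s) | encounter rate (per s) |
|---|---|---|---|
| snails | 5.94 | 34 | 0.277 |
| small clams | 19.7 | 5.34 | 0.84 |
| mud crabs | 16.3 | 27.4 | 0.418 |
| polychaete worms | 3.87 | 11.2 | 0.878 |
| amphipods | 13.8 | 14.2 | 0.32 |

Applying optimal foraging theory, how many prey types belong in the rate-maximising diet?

Profitabilities (E/h, kJ/s): small clams 3.69, amphipods 0.972, mud crabs 0.595, polychaete worms 0.346, snails 0.175. Add prey in this order while the next type's profitability exceeds the intake rate on those already taken.
Rate on top 1: 3.017. amphipods: 0.972 < 3.017 → exclude; stop.
Optimal diet: small clams — 1 of 5 types.

1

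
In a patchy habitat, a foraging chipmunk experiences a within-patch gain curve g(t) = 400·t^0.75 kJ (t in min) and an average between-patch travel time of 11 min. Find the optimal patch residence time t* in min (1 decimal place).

33.0 min

Optimal t* satisfies g'(t*) = g(t*)/(T + t*).
g'(t) = 0.75·400·t^-0.25. Setting 0.75·400·t^-0.25 = 400·t^0.75/(11+t) gives 0.75(11+t) = t, so 0.25·t = 0.75×11.
t* = 0.75×11/0.25 = 33 min.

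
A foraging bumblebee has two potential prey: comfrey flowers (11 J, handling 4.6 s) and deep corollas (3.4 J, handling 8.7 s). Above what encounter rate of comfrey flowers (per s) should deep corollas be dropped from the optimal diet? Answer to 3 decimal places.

Drop deep corollas once their profitability E₂/h₂ falls below the rate achievable on comfrey flowers alone: E₂/h₂ = λE₁/(1 + λh₁).
Solve for λ: λE₁h₂ = E₂(1 + λh₁) → λ(E₁h₂ − E₂h₁) = E₂ → λ = E₂/(E₁h₂ − E₂h₁).
λ = 3.4/(11×8.7 − 3.4×4.6) = 3.4/80.06 = 0.04247 per s.

0.042 per s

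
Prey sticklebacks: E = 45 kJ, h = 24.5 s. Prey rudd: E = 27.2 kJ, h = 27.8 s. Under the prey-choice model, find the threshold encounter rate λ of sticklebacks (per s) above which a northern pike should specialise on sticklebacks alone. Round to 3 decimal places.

0.047 per s

The zero-one rule: include rudd iff E₂/h₂ > λE₁/(1+λh₁). Equality gives the switch point.
λE₁h₂ = E₂ + λE₂h₁ ⇒ λ = E₂/(E₁h₂ − E₂h₁) = 27.2/(1251 − 666.4) = 0.04653 per s.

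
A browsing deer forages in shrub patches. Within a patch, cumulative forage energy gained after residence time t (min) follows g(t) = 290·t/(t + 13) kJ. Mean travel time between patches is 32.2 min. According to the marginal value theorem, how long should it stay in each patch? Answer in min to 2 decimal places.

Maximise g(t)/(T+t): set derivative to zero → g'(t)(T+t) = g(t).
g'(t) = 290·13/(t + 13)². Setting 290·13/(t+13)² = 290t/[(t+13)(32.2+t)] gives 13(32.2+t) = t(t+13), so t² = 13×32.2 = 418.6.
t* = √418.6 = 20.46 min.

20.46 min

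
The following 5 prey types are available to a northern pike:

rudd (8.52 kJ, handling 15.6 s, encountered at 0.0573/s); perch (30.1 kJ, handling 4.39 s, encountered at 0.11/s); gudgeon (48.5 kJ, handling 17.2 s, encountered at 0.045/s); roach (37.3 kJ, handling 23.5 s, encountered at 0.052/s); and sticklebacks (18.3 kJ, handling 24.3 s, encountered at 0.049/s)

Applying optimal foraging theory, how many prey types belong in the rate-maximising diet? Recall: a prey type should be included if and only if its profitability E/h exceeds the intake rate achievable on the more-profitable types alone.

Rank by E/h (kJ/s): perch 6.86, gudgeon 2.82, roach 1.59, sticklebacks 0.753, rudd 0.546. Include each in turn until the next type's E/h falls below the running intake rate.
Rate on top 1: 2.233. gudgeon: 2.82 > 2.233 → include.
Rate on top 2: 2.434. roach: 1.59 < 2.434 → exclude; stop.
Optimal diet: perch, gudgeon — 2 of 5 types.

2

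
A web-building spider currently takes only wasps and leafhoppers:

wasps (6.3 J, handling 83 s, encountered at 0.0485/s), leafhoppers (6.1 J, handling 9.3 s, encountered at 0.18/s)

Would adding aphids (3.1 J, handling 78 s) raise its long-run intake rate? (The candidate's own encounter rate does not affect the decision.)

Current rate: (0.0485×6.3 + 0.18×6.1)/(1 + 0.0485×83 + 0.18×9.3) = 0.2095 J/s.
aphids: E/h = 3.1/78 = 0.03974 J/s.
Since 0.03974 < R, time spent handling aphids is better spent searching.

No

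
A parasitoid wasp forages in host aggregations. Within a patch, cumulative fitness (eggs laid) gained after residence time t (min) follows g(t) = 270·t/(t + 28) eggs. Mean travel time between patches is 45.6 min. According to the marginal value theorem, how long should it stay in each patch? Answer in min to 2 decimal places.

35.73 min

By the marginal value theorem, leave when the instantaneous gain rate g'(t) equals the habitat-wide average g(t)/(T + t).
g'(t) = 270·28/(t + 28)². Setting 270·28/(t+28)² = 270t/[(t+28)(45.6+t)] gives 28(45.6+t) = t(t+28), so t² = 28×45.6 = 1277.
t* = √1277 = 35.73 min.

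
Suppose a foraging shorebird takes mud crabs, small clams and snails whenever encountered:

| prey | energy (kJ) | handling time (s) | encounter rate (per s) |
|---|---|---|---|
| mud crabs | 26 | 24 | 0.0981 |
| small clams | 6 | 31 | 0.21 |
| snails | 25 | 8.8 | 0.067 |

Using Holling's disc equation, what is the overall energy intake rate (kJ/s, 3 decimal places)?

Energy encountered per unit search time: 0.0981×26 + 0.21×6 + 0.067×25 = 5.486 kJ/s.
Handling time per unit search time: 0.0981×24 + 0.21×31 + 0.067×8.8 = 9.454.
Rate = 5.486/(1 + 9.454) = 0.5247 kJ/s.

0.525 kJ/s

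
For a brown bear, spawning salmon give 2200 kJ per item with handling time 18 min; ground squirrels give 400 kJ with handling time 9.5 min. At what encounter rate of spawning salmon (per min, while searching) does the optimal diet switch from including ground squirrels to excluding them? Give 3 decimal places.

0.029 per min

Drop ground squirrels once their profitability E₂/h₂ falls below the rate achievable on spawning salmon alone: E₂/h₂ = λE₁/(1 + λh₁).
Solve for λ: λE₁h₂ = E₂(1 + λh₁) → λ(E₁h₂ − E₂h₁) = E₂ → λ = E₂/(E₁h₂ − E₂h₁).
λ = 400/(2200×9.5 − 400×18) = 400/1.37e+04 = 0.0292 per min.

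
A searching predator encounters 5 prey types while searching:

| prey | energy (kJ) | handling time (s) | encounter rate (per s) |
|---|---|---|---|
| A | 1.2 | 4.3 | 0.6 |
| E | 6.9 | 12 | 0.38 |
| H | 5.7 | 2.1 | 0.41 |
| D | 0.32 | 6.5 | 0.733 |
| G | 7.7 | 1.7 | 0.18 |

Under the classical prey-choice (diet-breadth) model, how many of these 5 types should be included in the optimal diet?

2

E/h in descending order: G 4.53, H 2.71, E 0.575, A 0.279, D 0.0492 kJ/s. The optimal diet is the largest prefix of this list for which every included type satisfies E_i/h_i > R on the types above it.
Rate on top 1: 1.061. H: 2.71 > 1.061 → include.
Rate on top 2: 1.718. E: 0.575 < 1.718 → exclude; stop.
Optimal diet: G, H — 2 of 5 types.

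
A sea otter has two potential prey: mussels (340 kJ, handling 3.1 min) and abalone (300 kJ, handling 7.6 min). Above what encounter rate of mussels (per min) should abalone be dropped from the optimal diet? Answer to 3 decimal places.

The zero-one rule: include abalone iff E₂/h₂ > λE₁/(1+λh₁). Equality gives the switch point.
λE₁h₂ = E₂ + λE₂h₁ ⇒ λ = E₂/(E₁h₂ − E₂h₁) = 300/(2584 − 930) = 0.1814 per min.

0.181 per min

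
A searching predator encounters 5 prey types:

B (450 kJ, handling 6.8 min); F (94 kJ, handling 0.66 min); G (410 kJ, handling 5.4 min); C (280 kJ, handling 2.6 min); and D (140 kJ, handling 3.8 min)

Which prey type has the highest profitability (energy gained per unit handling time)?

F

In descending order of E/h:
F: 94/0.66 = 142 kJ/min
C: 280/2.6 = 108 kJ/min
G: 410/5.4 = 75.9 kJ/min
B: 450/6.8 = 66.2 kJ/min
D: 140/3.8 = 36.8 kJ/min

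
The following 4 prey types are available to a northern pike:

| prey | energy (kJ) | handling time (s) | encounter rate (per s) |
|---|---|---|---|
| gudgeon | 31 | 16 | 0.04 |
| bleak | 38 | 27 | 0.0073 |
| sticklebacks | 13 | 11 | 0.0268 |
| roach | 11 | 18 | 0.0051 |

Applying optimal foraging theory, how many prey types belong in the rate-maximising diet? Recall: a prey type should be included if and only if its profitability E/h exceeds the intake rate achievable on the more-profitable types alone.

Rank by E/h (kJ/s): gudgeon 1.94, bleak 1.41, sticklebacks 1.18, roach 0.611. Include each in turn until the next type's E/h falls below the running intake rate.
Rate on top 1: 0.7561. bleak: 1.41 > 0.7561 → include.
Rate on top 2: 0.826. sticklebacks: 1.18 > 0.826 → include.
Rate on top 3: 0.8752. roach: 0.611 < 0.8752 → exclude; stop.
Optimal diet: gudgeon, bleak, sticklebacks — 3 of 4 types.

3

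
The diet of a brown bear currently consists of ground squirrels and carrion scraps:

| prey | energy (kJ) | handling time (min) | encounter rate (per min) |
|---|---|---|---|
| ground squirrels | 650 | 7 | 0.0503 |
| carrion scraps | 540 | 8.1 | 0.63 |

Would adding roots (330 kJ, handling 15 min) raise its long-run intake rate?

No

On ground squirrels and carrion scraps alone, R = ΣλE/(1+Σλh) = 372.9/6.455 = 57.77 kJ/min.
Profitability of roots: 330/15 = 22 kJ/min.
22 < 57.77, so adding roots would lower the average — exclude it.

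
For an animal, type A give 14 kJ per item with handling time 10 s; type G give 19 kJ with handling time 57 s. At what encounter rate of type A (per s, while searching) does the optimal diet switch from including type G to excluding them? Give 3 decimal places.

0.031 per s

At the threshold, the rate on type A alone equals the profitability of type G: λ·14/(1 + λ·10) = 19/57 = 0.3333.
Rearranging, λ(14 − 0.3333×10) = 0.3333, so λ = 0.3333/10.67 = 0.03125 per s.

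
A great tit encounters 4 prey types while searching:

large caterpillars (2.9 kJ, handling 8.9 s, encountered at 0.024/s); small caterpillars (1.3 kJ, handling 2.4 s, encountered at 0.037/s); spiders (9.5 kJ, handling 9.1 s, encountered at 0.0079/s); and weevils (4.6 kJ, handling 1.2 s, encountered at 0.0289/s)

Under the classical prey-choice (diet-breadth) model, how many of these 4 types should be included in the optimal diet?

Rank by E/h (kJ/s): weevils 3.83, spiders 1.04, small caterpillars 0.542, large caterpillars 0.326. Include each in turn until the next type's E/h falls below the running intake rate.
Rate on top 1: 0.1285. spiders: 1.04 > 0.1285 → include.
Rate on top 2: 0.188. small caterpillars: 0.542 > 0.188 → include.
Rate on top 3: 0.2142. large caterpillars: 0.326 > 0.2142 → include.
Optimal diet: weevils, spiders, small caterpillars, large caterpillars — 4 of 4 types.

4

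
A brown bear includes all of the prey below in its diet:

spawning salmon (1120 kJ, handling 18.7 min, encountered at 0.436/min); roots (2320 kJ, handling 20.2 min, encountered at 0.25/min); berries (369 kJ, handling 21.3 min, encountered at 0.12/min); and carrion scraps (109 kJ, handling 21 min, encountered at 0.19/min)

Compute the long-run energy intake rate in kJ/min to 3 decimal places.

54.619 kJ/min

Energy encountered per unit search time: 0.436×1120 + 0.25×2320 + 0.12×369 + 0.19×109 = 1133 kJ/min.
Handling time per unit search time: 0.436×18.7 + 0.25×20.2 + 0.12×21.3 + 0.19×21 = 19.75.
Rate = 1133/(1 + 19.75) = 54.62 kJ/min.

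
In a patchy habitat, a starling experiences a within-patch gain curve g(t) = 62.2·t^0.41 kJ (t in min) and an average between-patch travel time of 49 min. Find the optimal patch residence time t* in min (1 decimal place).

Optimal t* satisfies g'(t*) = g(t*)/(T + t*).
g'(t) = 0.41·62.2·t^-0.59. Setting 0.41·62.2·t^-0.59 = 62.2·t^0.41/(49+t) gives 0.41(49+t) = t, so 0.59·t = 0.41×49.
t* = 0.41×49/0.59 = 34.05 min.

34.1 min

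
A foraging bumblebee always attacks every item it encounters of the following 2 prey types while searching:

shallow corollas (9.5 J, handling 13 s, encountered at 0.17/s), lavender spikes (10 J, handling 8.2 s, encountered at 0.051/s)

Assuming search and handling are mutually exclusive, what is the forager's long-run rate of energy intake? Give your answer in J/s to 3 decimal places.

R = Σλ_iE_i / (1 + Σλ_ih_i)
Numerator: 0.17×9.5 + 0.051×10 = 2.125
Denominator: 1 + 0.17×13 + 0.051×8.2 = 3.628
R = 2.125/3.628 = 0.5857 J/s

0.586 J/s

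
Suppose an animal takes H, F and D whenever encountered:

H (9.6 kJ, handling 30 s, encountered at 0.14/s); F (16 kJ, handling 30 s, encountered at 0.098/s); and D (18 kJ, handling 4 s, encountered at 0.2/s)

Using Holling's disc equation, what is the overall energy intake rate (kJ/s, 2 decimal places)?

0.73 kJ/s

R = Σλ_iE_i / (1 + Σλ_ih_i)
Numerator: 0.14×9.6 + 0.098×16 + 0.2×18 = 6.512
Denominator: 1 + 0.14×30 + 0.098×30 + 0.2×4 = 8.94
R = 6.512/8.94 = 0.7284 kJ/s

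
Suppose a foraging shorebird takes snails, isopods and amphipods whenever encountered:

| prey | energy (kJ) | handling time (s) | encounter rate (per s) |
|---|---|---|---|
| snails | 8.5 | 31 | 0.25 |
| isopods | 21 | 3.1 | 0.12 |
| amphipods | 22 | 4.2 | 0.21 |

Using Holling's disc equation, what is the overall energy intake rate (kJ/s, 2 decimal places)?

0.93 kJ/s

Energy encountered per unit search time: 0.25×8.5 + 0.12×21 + 0.21×22 = 9.265 kJ/s.
Handling time per unit search time: 0.25×31 + 0.12×3.1 + 0.21×4.2 = 9.004.
Rate = 9.265/(1 + 9.004) = 0.9261 kJ/s.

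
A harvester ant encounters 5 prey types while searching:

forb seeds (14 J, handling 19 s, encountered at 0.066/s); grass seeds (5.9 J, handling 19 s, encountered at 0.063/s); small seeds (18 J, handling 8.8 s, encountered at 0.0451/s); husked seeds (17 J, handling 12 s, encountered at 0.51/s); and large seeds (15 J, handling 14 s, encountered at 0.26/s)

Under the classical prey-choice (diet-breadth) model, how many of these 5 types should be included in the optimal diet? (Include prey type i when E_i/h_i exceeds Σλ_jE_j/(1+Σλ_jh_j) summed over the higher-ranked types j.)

E/h in descending order: small seeds 2.05, husked seeds 1.42, large seeds 1.07, forb seeds 0.737, grass seeds 0.311 J/s. The optimal diet is the largest prefix of this list for which every included type satisfies E_i/h_i > R on the types above it.
Rate on top 1: 0.5812. husked seeds: 1.42 > 0.5812 → include.
Rate on top 2: 1.261. large seeds: 1.07 < 1.261 → exclude; stop.
Optimal diet: small seeds, husked seeds — 2 of 5 types.

2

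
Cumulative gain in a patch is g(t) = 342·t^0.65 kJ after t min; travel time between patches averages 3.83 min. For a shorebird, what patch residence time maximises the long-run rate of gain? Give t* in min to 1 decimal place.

By the marginal value theorem, leave when the instantaneous gain rate g'(t) equals the habitat-wide average g(t)/(T + t).
g'(t) = 0.65·342·t^-0.35. Setting 0.65·342·t^-0.35 = 342·t^0.65/(3.83+t) gives 0.65(3.83+t) = t, so 0.35·t = 0.65×3.83.
t* = 0.65×3.83/0.35 = 7.113 min.

7.1 min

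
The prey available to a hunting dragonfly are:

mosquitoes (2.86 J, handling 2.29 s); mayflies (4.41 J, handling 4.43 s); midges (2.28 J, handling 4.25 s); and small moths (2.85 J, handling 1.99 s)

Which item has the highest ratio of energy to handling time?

small moths

In descending order of E/h:
small moths: 2.85/1.99 = 1.43 J/s
mosquitoes: 2.86/2.29 = 1.25 J/s
mayflies: 4.41/4.43 = 0.995 J/s
midges: 2.28/4.25 = 0.536 J/s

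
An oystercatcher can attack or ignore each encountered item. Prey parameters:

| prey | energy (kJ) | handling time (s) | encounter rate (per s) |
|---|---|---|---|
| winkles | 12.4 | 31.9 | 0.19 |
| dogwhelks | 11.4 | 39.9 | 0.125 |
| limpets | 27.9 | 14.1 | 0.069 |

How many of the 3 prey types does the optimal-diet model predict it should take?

Rank by E/h (kJ/s): limpets 1.98, winkles 0.389, dogwhelks 0.286. Include each in turn until the next type's E/h falls below the running intake rate.
Rate on top 1: 0.9758. winkles: 0.389 < 0.9758 → exclude; stop.
Optimal diet: limpets — 1 of 3 types.

1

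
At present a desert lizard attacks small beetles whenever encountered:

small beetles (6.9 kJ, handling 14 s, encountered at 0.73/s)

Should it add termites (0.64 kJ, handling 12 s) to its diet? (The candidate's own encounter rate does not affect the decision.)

Current rate: (0.73×6.9)/(1 + 0.73×14) = 0.4489 kJ/s.
termites: E/h = 0.64/12 = 0.05333 kJ/s.
0.05333 < 0.4489, so adding termites would lower the average — exclude it.

No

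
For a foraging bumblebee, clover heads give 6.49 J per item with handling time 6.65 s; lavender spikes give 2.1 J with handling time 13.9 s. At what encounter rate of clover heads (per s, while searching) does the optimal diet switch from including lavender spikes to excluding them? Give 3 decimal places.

The zero-one rule: include lavender spikes iff E₂/h₂ > λE₁/(1+λh₁). Equality gives the switch point.
λE₁h₂ = E₂ + λE₂h₁ ⇒ λ = E₂/(E₁h₂ − E₂h₁) = 2.1/(90.21 − 13.97) = 0.02754 per s.

0.028 per s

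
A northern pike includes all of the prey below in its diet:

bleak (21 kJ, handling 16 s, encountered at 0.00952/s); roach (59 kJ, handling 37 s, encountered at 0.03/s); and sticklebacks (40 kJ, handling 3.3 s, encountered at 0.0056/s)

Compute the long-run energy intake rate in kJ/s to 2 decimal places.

Energy encountered per unit search time: 0.00952×21 + 0.03×59 + 0.0056×40 = 2.194 kJ/s.
Handling time per unit search time: 0.00952×16 + 0.03×37 + 0.0056×3.3 = 1.281.
Rate = 2.194/(1 + 1.281) = 0.9619 kJ/s.

0.96 kJ/s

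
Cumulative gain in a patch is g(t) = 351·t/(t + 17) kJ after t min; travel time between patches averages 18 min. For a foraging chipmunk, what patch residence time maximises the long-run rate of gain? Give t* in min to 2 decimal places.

17.49 min

Maximise g(t)/(T+t): set derivative to zero → g'(t)(T+t) = g(t).
g'(t) = 351·17/(t + 17)². Setting 351·17/(t+17)² = 351t/[(t+17)(18+t)] gives 17(18+t) = t(t+17), so t² = 17×18 = 306.
t* = √306 = 17.49 min.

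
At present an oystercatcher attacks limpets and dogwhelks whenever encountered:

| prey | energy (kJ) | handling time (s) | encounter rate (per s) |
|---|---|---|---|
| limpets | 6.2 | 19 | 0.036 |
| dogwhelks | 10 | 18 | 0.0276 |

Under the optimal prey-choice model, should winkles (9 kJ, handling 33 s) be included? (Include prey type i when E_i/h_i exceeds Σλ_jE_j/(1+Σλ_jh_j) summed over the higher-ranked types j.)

Current rate: (0.036×6.2 + 0.0276×10)/(1 + 0.036×19 + 0.0276×18) = 0.2289 kJ/s.
Profitability of winkles: 9/33 = 0.2727 kJ/s.
Since 0.2727 > R, including winkles increases the long-run rate.

Yes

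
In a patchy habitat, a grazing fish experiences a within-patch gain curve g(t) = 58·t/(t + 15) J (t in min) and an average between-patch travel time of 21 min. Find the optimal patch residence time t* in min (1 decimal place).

Optimal t* satisfies g'(t*) = g(t*)/(T + t*).
g'(t) = 58·15/(t + 15)². Setting 58·15/(t+15)² = 58t/[(t+15)(21+t)] gives 15(21+t) = t(t+15), so t² = 15×21 = 315.
t* = √315 = 17.75 min.

17.7 min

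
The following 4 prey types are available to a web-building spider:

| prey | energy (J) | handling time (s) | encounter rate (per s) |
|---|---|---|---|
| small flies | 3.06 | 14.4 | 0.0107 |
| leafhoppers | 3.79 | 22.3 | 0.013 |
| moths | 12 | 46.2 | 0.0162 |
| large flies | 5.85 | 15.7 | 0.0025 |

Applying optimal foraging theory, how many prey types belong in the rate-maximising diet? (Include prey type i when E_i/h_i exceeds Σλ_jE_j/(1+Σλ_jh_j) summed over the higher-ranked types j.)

4

E/h in descending order: large flies 0.373, moths 0.26, small flies 0.212, leafhoppers 0.17 J/s. The optimal diet is the largest prefix of this list for which every included type satisfies E_i/h_i > R on the types above it.
Rate on top 1: 0.01407. moths: 0.26 > 0.01407 → include.
Rate on top 2: 0.1169. small flies: 0.212 > 0.1169 → include.
Rate on top 3: 0.1245. leafhoppers: 0.17 > 0.1245 → include.
Optimal diet: large flies, moths, small flies, leafhoppers — 4 of 4 types.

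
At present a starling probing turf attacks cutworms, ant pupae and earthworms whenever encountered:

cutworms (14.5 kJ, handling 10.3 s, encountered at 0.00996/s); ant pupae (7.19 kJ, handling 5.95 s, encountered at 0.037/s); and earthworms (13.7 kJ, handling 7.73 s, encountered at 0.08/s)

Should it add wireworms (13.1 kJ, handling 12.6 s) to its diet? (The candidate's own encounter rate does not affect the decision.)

Yes

Intake rate on the current diet: R = (0.00996×14.5 + 0.037×7.19 + 0.08×13.7) / (1 + 0.00996×10.3 + 0.037×5.95 + 0.08×7.73) = 1.506/1.941 = 0.7761 kJ/s.
wireworms: E/h = 13.1/12.6 = 1.04 kJ/s.
1.04 > 0.7761, so adding wireworms raises the average — include it.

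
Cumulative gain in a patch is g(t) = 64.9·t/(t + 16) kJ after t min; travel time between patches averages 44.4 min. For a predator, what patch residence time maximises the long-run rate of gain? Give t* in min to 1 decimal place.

26.7 min

Optimal t* satisfies g'(t*) = g(t*)/(T + t*).
g'(t) = 64.9·16/(t + 16)². Setting 64.9·16/(t+16)² = 64.9t/[(t+16)(44.4+t)] gives 16(44.4+t) = t(t+16), so t² = 16×44.4 = 710.4.
t* = √710.4 = 26.65 min.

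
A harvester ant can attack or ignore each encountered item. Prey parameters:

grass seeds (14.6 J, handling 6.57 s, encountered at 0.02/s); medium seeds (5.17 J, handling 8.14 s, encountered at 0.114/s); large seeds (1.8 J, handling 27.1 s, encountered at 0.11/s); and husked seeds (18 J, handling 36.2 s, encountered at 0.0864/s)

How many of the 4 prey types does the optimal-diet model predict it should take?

E/h in descending order: grass seeds 2.22, medium seeds 0.635, husked seeds 0.497, large seeds 0.0664 J/s. The optimal diet is the largest prefix of this list for which every included type satisfies E_i/h_i > R on the types above it.
Rate on top 1: 0.2581. medium seeds: 0.635 > 0.2581 → include.
Rate on top 2: 0.428. husked seeds: 0.497 > 0.428 → include.
Rate on top 3: 0.4697. large seeds: 0.0664 < 0.4697 → exclude; stop.
Optimal diet: grass seeds, medium seeds, husked seeds — 3 of 4 types.

3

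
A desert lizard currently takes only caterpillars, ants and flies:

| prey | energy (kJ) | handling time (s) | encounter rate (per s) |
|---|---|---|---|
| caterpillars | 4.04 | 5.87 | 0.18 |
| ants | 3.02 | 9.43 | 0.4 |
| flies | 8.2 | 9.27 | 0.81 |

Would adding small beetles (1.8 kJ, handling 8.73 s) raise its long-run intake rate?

No

Current rate: (0.18×4.04 + 0.4×3.02 + 0.81×8.2)/(1 + 0.18×5.87 + 0.4×9.43 + 0.81×9.27) = 0.6431 kJ/s.
small beetles: E/h = 1.8/8.73 = 0.2062 kJ/s.
0.2062 < 0.6431, so adding small beetles would lower the average — exclude it.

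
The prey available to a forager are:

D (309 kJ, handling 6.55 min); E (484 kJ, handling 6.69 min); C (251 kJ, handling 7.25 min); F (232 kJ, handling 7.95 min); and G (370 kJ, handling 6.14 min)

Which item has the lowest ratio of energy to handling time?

In descending order of E/h:
E: 484/6.69 = 72.3 kJ/min
G: 370/6.14 = 60.3 kJ/min
D: 309/6.55 = 47.2 kJ/min
C: 251/7.25 = 34.6 kJ/min
F: 232/7.95 = 29.2 kJ/min

F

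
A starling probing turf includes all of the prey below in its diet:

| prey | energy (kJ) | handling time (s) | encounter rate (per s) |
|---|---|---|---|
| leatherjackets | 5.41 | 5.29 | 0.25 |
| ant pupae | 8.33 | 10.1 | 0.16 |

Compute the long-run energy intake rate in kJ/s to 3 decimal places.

0.682 kJ/s

R = (0.25×5.41 + 0.16×8.33) / (1 + 0.25×5.29 + 0.16×10.1) = 2.685/3.938 = 0.6818 kJ/s.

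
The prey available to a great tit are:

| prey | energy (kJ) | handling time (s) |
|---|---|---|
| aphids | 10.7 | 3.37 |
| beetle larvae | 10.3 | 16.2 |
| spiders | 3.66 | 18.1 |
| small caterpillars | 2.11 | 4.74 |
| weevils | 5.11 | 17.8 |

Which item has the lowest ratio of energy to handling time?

Profitability E/h (kJ/s): aphids = 10.7/3.37 = 3.18, beetle larvae = 10.3/16.2 = 0.636, spiders = 3.66/18.1 = 0.202, small caterpillars = 2.11/4.74 = 0.445, weevils = 5.11/17.8 = 0.287.
Ranked: aphids > beetle larvae > small caterpillars > weevils > spiders.

spiders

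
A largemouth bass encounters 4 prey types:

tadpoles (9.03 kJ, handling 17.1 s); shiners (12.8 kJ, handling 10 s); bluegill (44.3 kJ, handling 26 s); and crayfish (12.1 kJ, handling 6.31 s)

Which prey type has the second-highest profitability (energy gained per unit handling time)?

In descending order of E/h:
crayfish: 12.1/6.31 = 1.92 kJ/s
bluegill: 44.3/26 = 1.7 kJ/s
shiners: 12.8/10 = 1.28 kJ/s
tadpoles: 9.03/17.1 = 0.528 kJ/s

bluegill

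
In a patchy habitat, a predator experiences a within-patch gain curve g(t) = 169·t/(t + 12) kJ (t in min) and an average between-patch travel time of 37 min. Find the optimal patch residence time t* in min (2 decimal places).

21.07 min

Maximise g(t)/(T+t): set derivative to zero → g'(t)(T+t) = g(t).
g'(t) = 169·12/(t + 12)². Setting 169·12/(t+12)² = 169t/[(t+12)(37+t)] gives 12(37+t) = t(t+12), so t² = 12×37 = 444.
t* = √444 = 21.07 min.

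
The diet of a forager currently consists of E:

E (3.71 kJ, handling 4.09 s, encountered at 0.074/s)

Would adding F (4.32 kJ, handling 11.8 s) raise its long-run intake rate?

On E alone, R = ΣλE/(1+Σλh) = 0.2745/1.303 = 0.2108 kJ/s.
F: E/h = 4.32/11.8 = 0.3661 kJ/s.
0.3661 > 0.2108, so adding F raises the average — include it.

Yes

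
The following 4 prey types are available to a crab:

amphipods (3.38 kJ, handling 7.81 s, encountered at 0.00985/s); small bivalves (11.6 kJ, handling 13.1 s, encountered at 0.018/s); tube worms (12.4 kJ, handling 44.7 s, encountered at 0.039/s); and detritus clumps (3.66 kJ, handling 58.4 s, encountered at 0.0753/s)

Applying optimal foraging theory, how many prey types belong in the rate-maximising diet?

3

Profitabilities (E/h, kJ/s): small bivalves 0.885, amphipods 0.433, tube worms 0.277, detritus clumps 0.0627. Add prey in this order while the next type's profitability exceeds the intake rate on those already taken.
Rate on top 1: 0.169. amphipods: 0.433 > 0.169 → include.
Rate on top 2: 0.1844. tube worms: 0.277 > 0.1844 → include.
Rate on top 3: 0.2375. detritus clumps: 0.0627 < 0.2375 → exclude; stop.
Optimal diet: small bivalves, amphipods, tube worms — 3 of 4 types.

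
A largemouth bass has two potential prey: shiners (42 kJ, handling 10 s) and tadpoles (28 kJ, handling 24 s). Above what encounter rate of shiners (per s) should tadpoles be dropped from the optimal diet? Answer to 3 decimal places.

Drop tadpoles once their profitability E₂/h₂ falls below the rate achievable on shiners alone: E₂/h₂ = λE₁/(1 + λh₁).
Solve for λ: λE₁h₂ = E₂(1 + λh₁) → λ(E₁h₂ − E₂h₁) = E₂ → λ = E₂/(E₁h₂ − E₂h₁).
λ = 28/(42×24 − 28×10) = 28/728 = 0.03846 per s.

0.038 per s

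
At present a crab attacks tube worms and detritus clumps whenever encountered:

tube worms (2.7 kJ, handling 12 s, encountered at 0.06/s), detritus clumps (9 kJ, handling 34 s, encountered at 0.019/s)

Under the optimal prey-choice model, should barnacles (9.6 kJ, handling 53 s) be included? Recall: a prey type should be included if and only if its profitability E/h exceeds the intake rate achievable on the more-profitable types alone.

Yes

Current rate: (0.06×2.7 + 0.019×9)/(1 + 0.06×12 + 0.019×34) = 0.1407 kJ/s.
Profitability of barnacles: 9.6/53 = 0.1811 kJ/s.
Since 0.1811 > R, including barnacles increases the long-run rate.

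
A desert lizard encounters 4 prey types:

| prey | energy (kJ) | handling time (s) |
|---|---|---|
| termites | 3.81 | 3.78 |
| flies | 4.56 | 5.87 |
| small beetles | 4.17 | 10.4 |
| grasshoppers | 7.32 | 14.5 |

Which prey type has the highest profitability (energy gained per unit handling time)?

Profitability E/h (kJ/s): termites = 3.81/3.78 = 1.01, flies = 4.56/5.87 = 0.777, small beetles = 4.17/10.4 = 0.401, grasshoppers = 7.32/14.5 = 0.505.
Ranked: termites > flies > grasshoppers > small beetles.

termites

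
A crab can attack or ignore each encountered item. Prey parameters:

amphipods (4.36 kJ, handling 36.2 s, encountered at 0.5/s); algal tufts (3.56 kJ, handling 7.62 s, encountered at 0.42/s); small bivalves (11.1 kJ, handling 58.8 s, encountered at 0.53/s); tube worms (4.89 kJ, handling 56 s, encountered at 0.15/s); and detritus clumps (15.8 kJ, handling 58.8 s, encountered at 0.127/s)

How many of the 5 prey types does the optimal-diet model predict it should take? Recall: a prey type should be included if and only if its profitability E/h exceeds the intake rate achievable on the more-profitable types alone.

1

Rank by E/h (kJ/s): algal tufts 0.467, detritus clumps 0.269, small bivalves 0.189, amphipods 0.12, tube worms 0.0873. Include each in turn until the next type's E/h falls below the running intake rate.
Rate on top 1: 0.356. detritus clumps: 0.269 < 0.356 → exclude; stop.
Optimal diet: algal tufts — 1 of 5 types.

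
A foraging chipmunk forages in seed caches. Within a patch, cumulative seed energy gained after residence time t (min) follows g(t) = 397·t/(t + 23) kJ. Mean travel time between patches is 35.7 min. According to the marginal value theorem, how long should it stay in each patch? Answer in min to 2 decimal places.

By the marginal value theorem, leave when the instantaneous gain rate g'(t) equals the habitat-wide average g(t)/(T + t).
g'(t) = 397·23/(t + 23)². Setting 397·23/(t+23)² = 397t/[(t+23)(35.7+t)] gives 23(35.7+t) = t(t+23), so t² = 23×35.7 = 821.1.
t* = √821.1 = 28.65 min.

28.65 min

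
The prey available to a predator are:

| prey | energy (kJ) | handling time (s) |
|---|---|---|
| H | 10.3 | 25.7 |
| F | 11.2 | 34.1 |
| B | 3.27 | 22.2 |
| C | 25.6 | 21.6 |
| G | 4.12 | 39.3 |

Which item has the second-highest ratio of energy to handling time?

H

In descending order of E/h:
C: 25.6/21.6 = 1.19 kJ/s
H: 10.3/25.7 = 0.401 kJ/s
F: 11.2/34.1 = 0.328 kJ/s
B: 3.27/22.2 = 0.147 kJ/s
G: 4.12/39.3 = 0.105 kJ/s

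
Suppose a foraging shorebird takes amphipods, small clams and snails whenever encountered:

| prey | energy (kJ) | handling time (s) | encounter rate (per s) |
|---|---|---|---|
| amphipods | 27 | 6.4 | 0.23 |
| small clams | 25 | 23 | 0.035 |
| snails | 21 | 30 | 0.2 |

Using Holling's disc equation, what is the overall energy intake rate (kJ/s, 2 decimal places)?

R = Σλ_iE_i / (1 + Σλ_ih_i)
Numerator: 0.23×27 + 0.035×25 + 0.2×21 = 11.29
Denominator: 1 + 0.23×6.4 + 0.035×23 + 0.2×30 = 9.277
R = 11.29/9.277 = 1.216 kJ/s

1.22 kJ/s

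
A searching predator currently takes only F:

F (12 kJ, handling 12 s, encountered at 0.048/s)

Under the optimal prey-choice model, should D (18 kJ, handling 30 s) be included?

Yes

Current rate: (0.048×12)/(1 + 0.048×12) = 0.3655 kJ/s.
Profitability of D: 18/30 = 0.6 kJ/s.
Since 0.6 > R, including D increases the long-run rate.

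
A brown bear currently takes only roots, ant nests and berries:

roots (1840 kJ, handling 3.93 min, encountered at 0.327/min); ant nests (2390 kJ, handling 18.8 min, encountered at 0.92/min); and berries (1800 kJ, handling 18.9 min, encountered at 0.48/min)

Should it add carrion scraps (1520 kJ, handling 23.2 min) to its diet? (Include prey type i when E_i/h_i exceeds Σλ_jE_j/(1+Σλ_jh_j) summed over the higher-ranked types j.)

No

Current rate: (0.327×1840 + 0.92×2390 + 0.48×1800)/(1 + 0.327×3.93 + 0.92×18.8 + 0.48×18.9) = 127.9 kJ/min.
Profitability of carrion scraps: 1520/23.2 = 65.52 kJ/min.
Since 65.52 < R, time spent handling carrion scraps is better spent searching.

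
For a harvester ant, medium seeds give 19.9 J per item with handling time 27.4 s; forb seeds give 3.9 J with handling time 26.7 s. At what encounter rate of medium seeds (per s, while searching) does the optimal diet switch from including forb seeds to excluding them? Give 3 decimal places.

Drop forb seeds once their profitability E₂/h₂ falls below the rate achievable on medium seeds alone: E₂/h₂ = λE₁/(1 + λh₁).
Solve for λ: λE₁h₂ = E₂(1 + λh₁) → λ(E₁h₂ − E₂h₁) = E₂ → λ = E₂/(E₁h₂ − E₂h₁).
λ = 3.9/(19.9×26.7 − 3.9×27.4) = 3.9/424.5 = 0.009188 per s.

0.009 per s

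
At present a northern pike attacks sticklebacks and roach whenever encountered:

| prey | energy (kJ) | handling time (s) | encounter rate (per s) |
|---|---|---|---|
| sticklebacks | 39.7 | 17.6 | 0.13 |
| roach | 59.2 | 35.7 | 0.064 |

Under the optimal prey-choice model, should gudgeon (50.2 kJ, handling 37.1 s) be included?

Intake rate on the current diet: R = (0.13×39.7 + 0.064×59.2) / (1 + 0.13×17.6 + 0.064×35.7) = 8.95/5.573 = 1.606 kJ/s.
gudgeon: E/h = 50.2/37.1 = 1.353 kJ/s.
1.353 < 1.606, so adding gudgeon would lower the average — exclude it.

No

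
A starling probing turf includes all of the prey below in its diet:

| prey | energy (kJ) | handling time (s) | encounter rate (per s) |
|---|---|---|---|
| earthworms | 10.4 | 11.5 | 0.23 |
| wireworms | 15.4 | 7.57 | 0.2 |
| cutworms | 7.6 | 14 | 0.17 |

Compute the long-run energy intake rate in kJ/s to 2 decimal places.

R = Σλ_iE_i / (1 + Σλ_ih_i)
Numerator: 0.23×10.4 + 0.2×15.4 + 0.17×7.6 = 6.764
Denominator: 1 + 0.23×11.5 + 0.2×7.57 + 0.17×14 = 7.539
R = 6.764/7.539 = 0.8972 kJ/s

0.90 kJ/s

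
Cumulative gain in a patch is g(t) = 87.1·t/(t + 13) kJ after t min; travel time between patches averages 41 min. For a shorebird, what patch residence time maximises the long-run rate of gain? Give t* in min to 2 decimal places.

23.09 min

Optimal t* satisfies g'(t*) = g(t*)/(T + t*).
g'(t) = 87.1·13/(t + 13)². Setting 87.1·13/(t+13)² = 87.1t/[(t+13)(41+t)] gives 13(41+t) = t(t+13), so t² = 13×41 = 533.
t* = √533 = 23.09 min.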